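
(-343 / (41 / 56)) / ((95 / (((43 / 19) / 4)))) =-206486 / 74005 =-2.79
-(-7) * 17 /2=119 /2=59.50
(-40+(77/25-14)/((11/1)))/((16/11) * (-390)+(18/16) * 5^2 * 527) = -0.00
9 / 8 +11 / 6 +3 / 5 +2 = 667 / 120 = 5.56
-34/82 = -17/41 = -0.41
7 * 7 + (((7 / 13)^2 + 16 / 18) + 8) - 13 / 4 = 334187 / 6084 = 54.93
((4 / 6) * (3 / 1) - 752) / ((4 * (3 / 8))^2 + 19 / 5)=-15000 / 121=-123.97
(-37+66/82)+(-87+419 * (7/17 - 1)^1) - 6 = -375.67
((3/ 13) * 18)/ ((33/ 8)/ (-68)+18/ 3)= 3264/ 4667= 0.70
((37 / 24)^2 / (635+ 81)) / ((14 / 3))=1369 / 1924608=0.00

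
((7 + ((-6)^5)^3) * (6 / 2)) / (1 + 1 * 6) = -1410554953707 / 7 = -201507850529.57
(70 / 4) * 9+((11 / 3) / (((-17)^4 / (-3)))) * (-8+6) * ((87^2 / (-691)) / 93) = 563567441403 / 3578206682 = 157.50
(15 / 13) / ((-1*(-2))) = 15 / 26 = 0.58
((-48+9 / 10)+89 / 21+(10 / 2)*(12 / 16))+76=15493 / 420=36.89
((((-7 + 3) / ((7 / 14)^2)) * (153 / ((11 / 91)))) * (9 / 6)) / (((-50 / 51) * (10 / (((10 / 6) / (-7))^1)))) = -202878 / 275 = -737.74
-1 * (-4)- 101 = -97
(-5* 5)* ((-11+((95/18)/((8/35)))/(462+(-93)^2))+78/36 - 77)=2815215875/1311984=2145.77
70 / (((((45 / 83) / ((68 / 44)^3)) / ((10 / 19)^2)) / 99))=570890600 / 43681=13069.54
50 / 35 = 10 / 7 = 1.43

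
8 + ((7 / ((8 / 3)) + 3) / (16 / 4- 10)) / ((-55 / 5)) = 1423 / 176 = 8.09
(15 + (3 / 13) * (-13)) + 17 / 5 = 15.40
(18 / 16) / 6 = 3 / 16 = 0.19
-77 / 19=-4.05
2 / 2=1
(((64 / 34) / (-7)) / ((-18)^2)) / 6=-4 / 28917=-0.00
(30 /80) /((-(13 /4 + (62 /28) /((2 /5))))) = -7 /164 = -0.04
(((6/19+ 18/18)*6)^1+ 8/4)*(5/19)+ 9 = 4189/361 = 11.60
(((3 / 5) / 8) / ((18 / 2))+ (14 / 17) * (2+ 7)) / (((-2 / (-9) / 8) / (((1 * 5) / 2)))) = 45411 / 68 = 667.81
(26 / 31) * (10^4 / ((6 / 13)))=1690000 / 93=18172.04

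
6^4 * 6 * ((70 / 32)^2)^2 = 364651875 / 2048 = 178052.67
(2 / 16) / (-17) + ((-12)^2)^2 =2820095 / 136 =20735.99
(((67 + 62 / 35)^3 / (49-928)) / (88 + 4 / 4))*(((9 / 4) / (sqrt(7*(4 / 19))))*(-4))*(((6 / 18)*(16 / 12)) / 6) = 13945313143*sqrt(133) / 70437236625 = 2.28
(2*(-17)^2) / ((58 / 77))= 22253 / 29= 767.34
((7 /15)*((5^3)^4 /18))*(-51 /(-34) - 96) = -2392578125 /4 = -598144531.25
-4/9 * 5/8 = -5/18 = -0.28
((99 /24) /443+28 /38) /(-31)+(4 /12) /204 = -7165325 /319374648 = -0.02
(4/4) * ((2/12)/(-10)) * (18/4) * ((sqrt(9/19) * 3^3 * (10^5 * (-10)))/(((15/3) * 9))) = 135000 * sqrt(19)/19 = 30971.12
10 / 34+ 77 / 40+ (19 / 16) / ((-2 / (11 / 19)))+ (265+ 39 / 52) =267.63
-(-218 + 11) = 207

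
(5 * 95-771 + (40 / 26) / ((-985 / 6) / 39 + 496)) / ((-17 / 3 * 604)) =25547268 / 295407793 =0.09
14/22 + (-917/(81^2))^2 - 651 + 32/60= -1538472257459/2367569655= -649.81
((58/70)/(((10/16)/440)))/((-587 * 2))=-0.50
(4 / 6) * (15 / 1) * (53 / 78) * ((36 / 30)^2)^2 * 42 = 961632 / 1625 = 591.77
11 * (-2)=-22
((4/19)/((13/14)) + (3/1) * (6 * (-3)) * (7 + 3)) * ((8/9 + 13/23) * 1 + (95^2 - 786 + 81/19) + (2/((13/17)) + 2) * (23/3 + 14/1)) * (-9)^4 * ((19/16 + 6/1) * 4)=-3987323287330635/4693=-849632066339.36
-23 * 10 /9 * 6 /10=-46 /3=-15.33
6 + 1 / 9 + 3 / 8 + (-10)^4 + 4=720755 / 72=10010.49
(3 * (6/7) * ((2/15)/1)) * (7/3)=4/5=0.80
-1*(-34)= 34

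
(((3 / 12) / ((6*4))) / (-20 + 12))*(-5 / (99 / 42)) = 35 / 12672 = 0.00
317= 317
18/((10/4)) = 36/5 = 7.20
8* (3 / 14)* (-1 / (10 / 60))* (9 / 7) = -648 / 49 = -13.22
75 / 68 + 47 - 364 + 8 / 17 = -21449 / 68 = -315.43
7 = 7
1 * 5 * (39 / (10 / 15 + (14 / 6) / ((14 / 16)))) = 117 / 2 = 58.50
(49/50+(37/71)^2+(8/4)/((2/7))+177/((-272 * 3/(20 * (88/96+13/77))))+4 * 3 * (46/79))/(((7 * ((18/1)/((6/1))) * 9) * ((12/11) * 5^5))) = 387466927453/23709158865000000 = 0.00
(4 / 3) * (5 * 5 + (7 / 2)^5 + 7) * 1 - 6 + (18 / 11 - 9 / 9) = 194725 / 264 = 737.59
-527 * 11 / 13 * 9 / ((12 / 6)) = -2006.65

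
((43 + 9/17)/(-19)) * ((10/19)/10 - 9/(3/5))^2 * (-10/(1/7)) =4177980800/116603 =35830.82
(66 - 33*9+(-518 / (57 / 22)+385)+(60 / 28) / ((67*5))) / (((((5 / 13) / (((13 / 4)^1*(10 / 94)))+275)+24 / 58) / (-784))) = 673883343952 / 5175718845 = 130.20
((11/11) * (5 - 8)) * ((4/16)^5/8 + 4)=-98307/8192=-12.00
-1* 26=-26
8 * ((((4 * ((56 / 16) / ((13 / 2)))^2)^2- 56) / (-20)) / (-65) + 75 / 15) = 14726840 / 371293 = 39.66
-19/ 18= -1.06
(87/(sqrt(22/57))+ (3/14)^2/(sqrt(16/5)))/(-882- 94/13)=-1131 *sqrt(1254)/254320- 117 *sqrt(5)/9063040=-0.16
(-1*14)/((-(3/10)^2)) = 1400/9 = 155.56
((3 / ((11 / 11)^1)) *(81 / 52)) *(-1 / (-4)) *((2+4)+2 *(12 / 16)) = 3645 / 416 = 8.76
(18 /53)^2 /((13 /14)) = 4536 /36517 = 0.12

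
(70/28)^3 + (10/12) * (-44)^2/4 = 10055/24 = 418.96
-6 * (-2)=12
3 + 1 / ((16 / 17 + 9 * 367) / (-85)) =167056 / 56167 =2.97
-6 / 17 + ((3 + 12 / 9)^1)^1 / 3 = 167 / 153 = 1.09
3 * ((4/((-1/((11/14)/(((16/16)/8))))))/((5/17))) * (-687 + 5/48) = 176159.34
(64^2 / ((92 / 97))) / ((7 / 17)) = 10488.05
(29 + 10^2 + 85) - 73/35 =7417/35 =211.91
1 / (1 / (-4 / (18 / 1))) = -2 / 9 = -0.22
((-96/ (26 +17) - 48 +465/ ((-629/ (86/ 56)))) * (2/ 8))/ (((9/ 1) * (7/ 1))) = -12967235/ 63614544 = -0.20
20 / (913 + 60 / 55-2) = 220 / 10033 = 0.02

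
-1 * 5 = -5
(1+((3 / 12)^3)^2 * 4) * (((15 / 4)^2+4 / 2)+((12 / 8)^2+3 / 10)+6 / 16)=311395 / 16384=19.01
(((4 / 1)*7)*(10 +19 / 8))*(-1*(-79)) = 54747 / 2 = 27373.50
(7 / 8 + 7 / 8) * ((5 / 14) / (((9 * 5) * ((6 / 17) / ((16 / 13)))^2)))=2312 / 13689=0.17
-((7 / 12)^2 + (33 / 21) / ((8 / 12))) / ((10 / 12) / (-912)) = 103322 / 35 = 2952.06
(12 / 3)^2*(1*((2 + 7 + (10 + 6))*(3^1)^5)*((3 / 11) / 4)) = 72900 / 11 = 6627.27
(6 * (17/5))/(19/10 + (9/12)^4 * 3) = 7.16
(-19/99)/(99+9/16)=-304/157707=-0.00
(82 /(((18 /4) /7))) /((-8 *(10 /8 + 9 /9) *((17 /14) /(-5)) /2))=80360 /1377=58.36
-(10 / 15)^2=-4 / 9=-0.44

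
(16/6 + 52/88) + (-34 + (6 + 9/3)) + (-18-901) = -62089/66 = -940.74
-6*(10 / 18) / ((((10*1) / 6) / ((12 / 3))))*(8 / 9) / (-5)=64 / 45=1.42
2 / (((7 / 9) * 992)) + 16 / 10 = 27821 / 17360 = 1.60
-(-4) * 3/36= 0.33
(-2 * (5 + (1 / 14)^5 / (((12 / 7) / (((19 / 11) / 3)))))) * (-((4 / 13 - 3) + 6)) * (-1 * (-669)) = 1458749437231 / 65921856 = 22128.46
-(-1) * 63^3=250047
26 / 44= 13 / 22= 0.59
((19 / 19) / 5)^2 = 1 / 25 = 0.04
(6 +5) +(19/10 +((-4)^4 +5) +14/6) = 276.23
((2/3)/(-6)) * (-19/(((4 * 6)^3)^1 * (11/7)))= 133/1368576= 0.00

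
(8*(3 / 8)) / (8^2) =3 / 64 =0.05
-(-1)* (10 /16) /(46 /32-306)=-0.00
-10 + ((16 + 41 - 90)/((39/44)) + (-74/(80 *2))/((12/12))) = -49601/1040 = -47.69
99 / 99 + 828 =829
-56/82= -28/41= -0.68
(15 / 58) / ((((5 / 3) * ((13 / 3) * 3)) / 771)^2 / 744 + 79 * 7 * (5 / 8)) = 2985282702 / 3989581569917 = 0.00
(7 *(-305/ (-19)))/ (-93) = -1.21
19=19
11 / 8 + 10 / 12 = 53 / 24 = 2.21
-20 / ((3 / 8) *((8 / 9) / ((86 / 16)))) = -645 / 2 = -322.50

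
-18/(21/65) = -390/7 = -55.71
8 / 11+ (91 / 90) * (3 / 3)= 1.74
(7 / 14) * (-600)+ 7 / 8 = -2393 / 8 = -299.12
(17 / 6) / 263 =17 / 1578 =0.01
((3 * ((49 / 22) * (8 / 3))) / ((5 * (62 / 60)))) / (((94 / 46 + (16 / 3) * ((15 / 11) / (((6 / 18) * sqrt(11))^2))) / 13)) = 3867864 / 689657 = 5.61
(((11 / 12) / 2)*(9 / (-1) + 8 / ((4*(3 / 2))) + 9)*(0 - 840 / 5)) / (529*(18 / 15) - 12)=-770 / 4671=-0.16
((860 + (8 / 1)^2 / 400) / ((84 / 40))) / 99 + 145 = 73823 / 495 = 149.14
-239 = -239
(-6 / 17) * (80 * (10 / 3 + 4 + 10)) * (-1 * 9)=74880 / 17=4404.71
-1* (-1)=1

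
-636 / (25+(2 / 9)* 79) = -5724 / 383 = -14.95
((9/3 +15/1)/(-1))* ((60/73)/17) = -0.87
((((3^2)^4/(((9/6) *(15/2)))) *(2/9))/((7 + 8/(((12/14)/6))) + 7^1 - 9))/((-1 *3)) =-216/305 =-0.71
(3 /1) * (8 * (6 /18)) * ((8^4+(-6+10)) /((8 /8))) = 32800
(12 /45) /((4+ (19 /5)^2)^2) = 500 /637563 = 0.00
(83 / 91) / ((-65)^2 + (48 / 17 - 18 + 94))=1411 / 6658015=0.00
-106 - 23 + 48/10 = -124.20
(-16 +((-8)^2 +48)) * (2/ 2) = 96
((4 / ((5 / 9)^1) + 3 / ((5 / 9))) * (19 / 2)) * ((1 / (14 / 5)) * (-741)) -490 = -32167.75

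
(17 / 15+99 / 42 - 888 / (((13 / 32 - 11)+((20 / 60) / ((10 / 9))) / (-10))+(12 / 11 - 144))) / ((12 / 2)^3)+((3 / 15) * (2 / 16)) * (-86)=-1594225079 / 756609840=-2.11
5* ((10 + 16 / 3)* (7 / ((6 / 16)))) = 12880 / 9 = 1431.11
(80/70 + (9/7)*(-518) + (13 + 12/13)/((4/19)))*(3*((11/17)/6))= -2397285/12376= -193.70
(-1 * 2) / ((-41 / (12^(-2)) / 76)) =19 / 738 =0.03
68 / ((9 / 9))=68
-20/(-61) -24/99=172/2013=0.09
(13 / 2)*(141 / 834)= 611 / 556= 1.10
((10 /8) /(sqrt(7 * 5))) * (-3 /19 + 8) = 149 * sqrt(35) /532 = 1.66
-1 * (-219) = 219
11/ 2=5.50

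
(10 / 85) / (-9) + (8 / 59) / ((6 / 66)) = 13346 / 9027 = 1.48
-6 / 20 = -3 / 10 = -0.30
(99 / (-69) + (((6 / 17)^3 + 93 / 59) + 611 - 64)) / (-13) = -3648053135 / 86670233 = -42.09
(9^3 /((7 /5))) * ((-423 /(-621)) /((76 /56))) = 114210 /437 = 261.35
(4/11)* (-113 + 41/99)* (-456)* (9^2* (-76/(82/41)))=-6952963968/121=-57462512.13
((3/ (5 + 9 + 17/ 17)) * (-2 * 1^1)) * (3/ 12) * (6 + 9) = -3/ 2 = -1.50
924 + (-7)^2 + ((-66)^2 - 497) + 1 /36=173953 /36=4832.03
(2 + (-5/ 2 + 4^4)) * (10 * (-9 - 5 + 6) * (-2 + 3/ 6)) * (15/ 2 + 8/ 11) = 2774730/ 11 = 252248.18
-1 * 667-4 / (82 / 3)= -27353 / 41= -667.15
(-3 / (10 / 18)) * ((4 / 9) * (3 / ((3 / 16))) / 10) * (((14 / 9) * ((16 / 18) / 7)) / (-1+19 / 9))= -256 / 375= -0.68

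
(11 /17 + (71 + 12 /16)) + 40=7643 /68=112.40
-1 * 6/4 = -3/2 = -1.50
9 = 9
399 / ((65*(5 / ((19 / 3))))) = 2527 / 325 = 7.78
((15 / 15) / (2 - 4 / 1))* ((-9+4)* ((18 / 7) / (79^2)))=45 / 43687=0.00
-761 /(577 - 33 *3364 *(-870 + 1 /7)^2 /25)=932225 /4115871435227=0.00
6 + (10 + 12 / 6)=18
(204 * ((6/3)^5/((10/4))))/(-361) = -13056/1805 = -7.23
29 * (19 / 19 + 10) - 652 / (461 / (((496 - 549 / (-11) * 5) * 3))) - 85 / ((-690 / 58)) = -992721980 / 349899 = -2837.17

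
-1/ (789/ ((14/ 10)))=-7/ 3945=-0.00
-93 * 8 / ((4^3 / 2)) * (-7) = 651 / 4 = 162.75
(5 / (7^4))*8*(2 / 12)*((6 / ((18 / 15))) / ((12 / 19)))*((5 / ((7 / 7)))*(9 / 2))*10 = 11875 / 2401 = 4.95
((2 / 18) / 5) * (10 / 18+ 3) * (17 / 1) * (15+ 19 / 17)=8768 / 405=21.65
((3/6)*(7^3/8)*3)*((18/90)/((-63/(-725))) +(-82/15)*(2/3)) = -6909/80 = -86.36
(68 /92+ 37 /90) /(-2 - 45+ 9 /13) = -30953 /1246140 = -0.02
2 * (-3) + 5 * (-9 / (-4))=21 / 4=5.25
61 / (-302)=-61 / 302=-0.20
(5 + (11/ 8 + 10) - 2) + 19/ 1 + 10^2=133.38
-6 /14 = -3 /7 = -0.43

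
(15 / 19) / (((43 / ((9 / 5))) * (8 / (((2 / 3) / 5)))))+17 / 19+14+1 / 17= 4153953 / 277780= 14.95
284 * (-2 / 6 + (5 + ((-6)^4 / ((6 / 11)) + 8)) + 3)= 2037700 / 3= 679233.33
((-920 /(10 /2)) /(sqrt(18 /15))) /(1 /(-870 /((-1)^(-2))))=26680 * sqrt(30)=146132.38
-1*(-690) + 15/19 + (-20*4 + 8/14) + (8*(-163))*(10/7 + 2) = -513313/133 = -3859.50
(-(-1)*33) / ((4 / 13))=429 / 4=107.25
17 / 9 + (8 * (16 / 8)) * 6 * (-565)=-488143 / 9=-54238.11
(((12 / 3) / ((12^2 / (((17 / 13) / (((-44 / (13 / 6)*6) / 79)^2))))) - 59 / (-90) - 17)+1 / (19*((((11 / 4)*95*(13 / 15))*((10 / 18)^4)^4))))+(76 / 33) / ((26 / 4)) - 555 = -36749207418050815042423423 / 64682005781250000000000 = -568.15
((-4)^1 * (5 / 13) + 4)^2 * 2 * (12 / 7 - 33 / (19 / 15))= -509952 / 1729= -294.94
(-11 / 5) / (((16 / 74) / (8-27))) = 7733 / 40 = 193.32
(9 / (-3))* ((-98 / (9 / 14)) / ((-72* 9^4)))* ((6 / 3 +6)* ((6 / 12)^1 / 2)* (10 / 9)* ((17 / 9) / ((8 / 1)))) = -29155 / 57395628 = -0.00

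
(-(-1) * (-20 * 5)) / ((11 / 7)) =-63.64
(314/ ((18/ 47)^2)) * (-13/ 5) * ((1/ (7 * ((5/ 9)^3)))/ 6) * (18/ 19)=-121731363/ 166250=-732.22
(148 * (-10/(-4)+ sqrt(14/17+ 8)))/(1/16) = 5920+ 11840 * sqrt(102)/17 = 12954.01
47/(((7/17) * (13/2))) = 1598/91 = 17.56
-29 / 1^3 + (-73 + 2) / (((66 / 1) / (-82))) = 1954 / 33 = 59.21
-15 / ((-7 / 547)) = 8205 / 7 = 1172.14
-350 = -350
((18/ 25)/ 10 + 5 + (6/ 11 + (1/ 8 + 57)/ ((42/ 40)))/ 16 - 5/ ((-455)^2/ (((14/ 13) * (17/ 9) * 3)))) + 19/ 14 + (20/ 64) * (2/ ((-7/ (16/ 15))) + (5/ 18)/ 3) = 22374392543/ 2283781500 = 9.80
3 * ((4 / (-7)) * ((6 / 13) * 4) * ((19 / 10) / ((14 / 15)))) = -4104 / 637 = -6.44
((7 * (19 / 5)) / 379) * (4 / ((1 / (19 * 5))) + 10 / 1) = 10374 / 379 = 27.37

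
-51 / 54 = -17 / 18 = -0.94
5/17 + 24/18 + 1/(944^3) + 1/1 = 112725139507/42902851584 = 2.63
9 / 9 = 1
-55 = -55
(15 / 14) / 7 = 0.15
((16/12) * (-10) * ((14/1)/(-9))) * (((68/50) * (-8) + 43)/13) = 89936/1755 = 51.25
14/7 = 2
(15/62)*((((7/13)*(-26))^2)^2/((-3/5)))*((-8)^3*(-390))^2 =-19146583572480000/31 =-617631728144516.13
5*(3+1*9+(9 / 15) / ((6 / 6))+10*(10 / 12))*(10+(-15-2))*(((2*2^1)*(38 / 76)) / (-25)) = 4396 / 75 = 58.61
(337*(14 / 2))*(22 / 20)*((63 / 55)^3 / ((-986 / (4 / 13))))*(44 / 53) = -2359443492 / 2335279375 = -1.01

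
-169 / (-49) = 169 / 49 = 3.45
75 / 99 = 25 / 33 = 0.76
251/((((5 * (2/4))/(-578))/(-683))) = 198176548/5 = 39635309.60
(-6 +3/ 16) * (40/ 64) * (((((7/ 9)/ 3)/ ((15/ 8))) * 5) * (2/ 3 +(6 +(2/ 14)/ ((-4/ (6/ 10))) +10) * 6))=-628463/ 2592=-242.46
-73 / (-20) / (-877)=-73 / 17540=-0.00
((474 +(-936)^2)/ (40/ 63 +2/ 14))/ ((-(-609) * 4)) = 1314855/ 2842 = 462.65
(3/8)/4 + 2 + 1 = 99/32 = 3.09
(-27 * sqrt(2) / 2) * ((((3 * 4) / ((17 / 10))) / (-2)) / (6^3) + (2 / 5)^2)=-3297 * sqrt(2) / 1700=-2.74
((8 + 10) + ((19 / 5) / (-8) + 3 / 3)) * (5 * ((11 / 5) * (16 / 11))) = 1482 / 5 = 296.40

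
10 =10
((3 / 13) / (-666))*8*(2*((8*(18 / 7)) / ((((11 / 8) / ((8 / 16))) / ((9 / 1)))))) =-13824 / 37037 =-0.37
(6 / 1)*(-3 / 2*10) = -90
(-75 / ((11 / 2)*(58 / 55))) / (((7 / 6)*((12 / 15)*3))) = -1875 / 406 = -4.62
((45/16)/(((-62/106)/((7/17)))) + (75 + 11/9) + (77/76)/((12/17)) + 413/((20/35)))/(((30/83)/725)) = 1731882172825/1081404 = 1601512.64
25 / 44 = 0.57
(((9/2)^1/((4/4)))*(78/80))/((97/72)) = 3159/970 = 3.26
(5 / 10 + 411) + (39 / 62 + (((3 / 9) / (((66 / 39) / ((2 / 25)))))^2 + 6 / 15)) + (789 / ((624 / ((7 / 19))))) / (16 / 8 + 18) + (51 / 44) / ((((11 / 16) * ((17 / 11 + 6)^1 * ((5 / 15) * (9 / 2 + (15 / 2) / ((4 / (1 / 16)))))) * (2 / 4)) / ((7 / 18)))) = 2250551667017603437 / 5453694880920000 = 412.67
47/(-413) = -47/413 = -0.11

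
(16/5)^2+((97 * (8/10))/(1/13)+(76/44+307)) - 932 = 108836/275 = 395.77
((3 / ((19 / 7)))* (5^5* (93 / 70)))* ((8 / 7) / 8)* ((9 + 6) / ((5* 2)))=523125 / 532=983.32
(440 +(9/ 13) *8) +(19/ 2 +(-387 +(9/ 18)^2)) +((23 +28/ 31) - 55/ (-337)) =50171241/ 543244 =92.35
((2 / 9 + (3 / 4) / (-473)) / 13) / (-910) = -289 / 15495480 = -0.00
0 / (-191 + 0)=0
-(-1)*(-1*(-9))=9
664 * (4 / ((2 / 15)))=19920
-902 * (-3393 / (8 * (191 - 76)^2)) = 28.93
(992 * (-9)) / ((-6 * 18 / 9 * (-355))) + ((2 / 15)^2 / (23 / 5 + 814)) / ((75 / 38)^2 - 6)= -83289456488 / 39741413265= -2.10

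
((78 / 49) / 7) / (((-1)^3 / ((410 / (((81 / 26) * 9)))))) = -277160 / 83349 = -3.33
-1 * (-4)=4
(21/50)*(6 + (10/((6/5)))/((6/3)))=427/100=4.27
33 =33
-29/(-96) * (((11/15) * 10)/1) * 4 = 8.86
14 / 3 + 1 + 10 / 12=13 / 2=6.50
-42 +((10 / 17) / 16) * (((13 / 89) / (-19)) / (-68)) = -656811391 / 15638368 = -42.00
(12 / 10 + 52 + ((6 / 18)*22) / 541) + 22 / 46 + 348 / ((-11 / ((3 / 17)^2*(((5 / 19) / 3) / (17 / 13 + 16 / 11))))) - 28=2077593122521 / 80964547905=25.66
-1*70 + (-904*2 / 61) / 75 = -322058 / 4575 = -70.40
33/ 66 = 1/ 2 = 0.50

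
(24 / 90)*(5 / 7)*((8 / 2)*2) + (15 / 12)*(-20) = -23.48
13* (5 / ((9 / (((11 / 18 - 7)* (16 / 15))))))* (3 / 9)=-11960 / 729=-16.41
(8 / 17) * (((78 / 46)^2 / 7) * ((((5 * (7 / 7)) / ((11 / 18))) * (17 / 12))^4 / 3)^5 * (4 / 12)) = 165865618703482326895466224591054630279541015625 / 326525679204469271962753826816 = 507971131420931336.54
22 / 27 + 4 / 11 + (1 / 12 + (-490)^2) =285240299 / 1188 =240101.26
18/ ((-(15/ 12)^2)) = -288/ 25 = -11.52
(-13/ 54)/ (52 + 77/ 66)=-0.00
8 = 8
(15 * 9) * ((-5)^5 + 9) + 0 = -420660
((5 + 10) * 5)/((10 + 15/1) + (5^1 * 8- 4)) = 75/61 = 1.23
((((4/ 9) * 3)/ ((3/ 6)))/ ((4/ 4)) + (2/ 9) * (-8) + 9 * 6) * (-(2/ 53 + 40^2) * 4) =-167568752/ 477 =-351297.17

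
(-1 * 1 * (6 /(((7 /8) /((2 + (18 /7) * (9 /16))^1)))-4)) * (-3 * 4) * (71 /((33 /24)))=12165.11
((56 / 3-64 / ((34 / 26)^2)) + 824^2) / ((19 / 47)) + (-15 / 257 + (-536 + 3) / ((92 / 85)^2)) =60165908395990763 / 35832860304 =1679070.77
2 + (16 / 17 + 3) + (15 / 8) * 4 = 13.44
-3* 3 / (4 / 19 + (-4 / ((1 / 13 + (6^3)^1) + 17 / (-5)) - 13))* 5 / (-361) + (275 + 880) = 18456533115 / 15979817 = 1154.99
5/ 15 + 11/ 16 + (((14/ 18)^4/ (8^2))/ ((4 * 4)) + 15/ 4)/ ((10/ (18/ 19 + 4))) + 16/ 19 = 2373270287/ 638254080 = 3.72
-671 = -671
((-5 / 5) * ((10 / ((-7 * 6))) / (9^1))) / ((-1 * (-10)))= 1 / 378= 0.00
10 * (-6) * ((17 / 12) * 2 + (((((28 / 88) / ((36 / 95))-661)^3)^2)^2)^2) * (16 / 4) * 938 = -408445144931356693438124954526307451383100340943020894943774620567484462359344215630684494292983007433341855012382098657910750603063985567785 / 38648542900743213361159000407471136470421279830338473844224164888576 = -10568190008620021569311260000000000000000000000000000000000000000000000000.00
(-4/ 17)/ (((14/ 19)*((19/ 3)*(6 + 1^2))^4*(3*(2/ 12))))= -324/ 1959746621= -0.00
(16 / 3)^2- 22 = 58 / 9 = 6.44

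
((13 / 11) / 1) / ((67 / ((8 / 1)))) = 104 / 737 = 0.14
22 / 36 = 0.61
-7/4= -1.75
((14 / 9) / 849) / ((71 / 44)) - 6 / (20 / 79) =-128568947 / 5425110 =-23.70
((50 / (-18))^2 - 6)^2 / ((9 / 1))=19321 / 59049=0.33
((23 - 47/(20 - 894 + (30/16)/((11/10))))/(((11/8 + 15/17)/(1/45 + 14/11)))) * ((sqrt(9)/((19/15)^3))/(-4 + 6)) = 8677803066300/889013077183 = 9.76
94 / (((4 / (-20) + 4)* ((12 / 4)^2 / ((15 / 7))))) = 2350 / 399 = 5.89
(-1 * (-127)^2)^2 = 260144641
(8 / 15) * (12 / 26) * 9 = 144 / 65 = 2.22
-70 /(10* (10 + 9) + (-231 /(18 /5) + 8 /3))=-140 /257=-0.54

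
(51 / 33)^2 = 289 / 121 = 2.39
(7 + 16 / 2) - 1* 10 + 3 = 8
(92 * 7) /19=644 /19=33.89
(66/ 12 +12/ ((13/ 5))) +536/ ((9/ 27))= 42071/ 26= 1618.12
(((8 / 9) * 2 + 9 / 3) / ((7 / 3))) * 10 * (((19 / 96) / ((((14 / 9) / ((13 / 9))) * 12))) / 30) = 10621 / 1016064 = 0.01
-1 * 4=-4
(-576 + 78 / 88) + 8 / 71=-1796303 / 3124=-575.00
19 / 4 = 4.75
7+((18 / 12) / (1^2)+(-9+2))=3 / 2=1.50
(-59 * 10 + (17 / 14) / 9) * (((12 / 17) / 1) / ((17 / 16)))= -2378336 / 6069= -391.88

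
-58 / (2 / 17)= -493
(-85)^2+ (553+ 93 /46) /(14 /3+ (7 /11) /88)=2292564287 /312179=7343.75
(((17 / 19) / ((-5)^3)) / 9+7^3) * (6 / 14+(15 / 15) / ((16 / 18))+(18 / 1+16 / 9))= 9852764701 / 1346625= 7316.64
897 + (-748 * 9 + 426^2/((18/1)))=4247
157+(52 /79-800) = -50745 /79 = -642.34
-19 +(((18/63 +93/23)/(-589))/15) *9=-9010846/474145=-19.00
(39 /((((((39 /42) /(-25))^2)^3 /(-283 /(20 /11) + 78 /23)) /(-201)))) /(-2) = -1940910563098828125000 /8539739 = -227279845800770.74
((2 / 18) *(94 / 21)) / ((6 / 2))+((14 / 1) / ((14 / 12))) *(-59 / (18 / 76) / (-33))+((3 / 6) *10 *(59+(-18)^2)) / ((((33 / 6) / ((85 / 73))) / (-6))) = -1066201786 / 455301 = -2341.75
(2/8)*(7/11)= 7/44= 0.16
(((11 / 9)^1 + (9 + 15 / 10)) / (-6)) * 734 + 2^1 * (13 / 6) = -77203 / 54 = -1429.69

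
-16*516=-8256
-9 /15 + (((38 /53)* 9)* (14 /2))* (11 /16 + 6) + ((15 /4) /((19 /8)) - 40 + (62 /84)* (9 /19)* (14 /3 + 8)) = 75418839 /281960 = 267.48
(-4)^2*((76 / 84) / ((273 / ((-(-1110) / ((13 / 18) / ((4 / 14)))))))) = 1349760 / 57967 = 23.28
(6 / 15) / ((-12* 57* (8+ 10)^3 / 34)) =-17 / 4986360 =-0.00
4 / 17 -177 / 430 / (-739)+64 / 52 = 102996597 / 70227170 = 1.47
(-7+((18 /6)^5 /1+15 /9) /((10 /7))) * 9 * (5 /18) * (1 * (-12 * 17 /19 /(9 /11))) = -921536 /171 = -5389.10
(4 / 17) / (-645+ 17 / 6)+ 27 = 1768503 / 65501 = 27.00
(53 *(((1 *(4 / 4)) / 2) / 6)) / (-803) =-53 / 9636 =-0.01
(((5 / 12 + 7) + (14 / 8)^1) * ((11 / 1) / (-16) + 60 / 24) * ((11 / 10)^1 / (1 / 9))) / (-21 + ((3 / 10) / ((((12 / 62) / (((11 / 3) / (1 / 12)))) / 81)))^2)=87725 / 16275607808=0.00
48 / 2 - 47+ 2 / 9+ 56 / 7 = -133 / 9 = -14.78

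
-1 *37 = -37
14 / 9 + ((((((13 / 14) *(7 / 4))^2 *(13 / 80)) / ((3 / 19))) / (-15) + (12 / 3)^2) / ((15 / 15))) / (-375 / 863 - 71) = 1.33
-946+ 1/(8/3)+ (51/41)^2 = -12695957/13448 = -944.08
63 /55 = 1.15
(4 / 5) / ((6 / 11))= 22 / 15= 1.47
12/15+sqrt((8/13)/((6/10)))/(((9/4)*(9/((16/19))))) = 128*sqrt(390)/60021+4/5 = 0.84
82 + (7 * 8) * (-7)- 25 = -335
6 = 6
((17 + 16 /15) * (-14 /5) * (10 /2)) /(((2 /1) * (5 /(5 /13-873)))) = 21519568 /975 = 22071.35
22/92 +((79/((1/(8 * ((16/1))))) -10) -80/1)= 461023/46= 10022.24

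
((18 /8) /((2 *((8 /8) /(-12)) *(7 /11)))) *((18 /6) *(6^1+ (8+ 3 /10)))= -127413 /140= -910.09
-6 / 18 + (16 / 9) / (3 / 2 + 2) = 11 / 63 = 0.17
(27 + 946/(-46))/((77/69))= 444/77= 5.77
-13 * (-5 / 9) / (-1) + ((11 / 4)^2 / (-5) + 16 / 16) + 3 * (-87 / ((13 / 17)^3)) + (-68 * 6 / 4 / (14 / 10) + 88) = -6380727331 / 11072880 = -576.25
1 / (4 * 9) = 1 / 36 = 0.03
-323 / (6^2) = -323 / 36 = -8.97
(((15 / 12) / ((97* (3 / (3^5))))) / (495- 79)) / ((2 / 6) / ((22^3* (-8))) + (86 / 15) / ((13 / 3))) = 8085825 / 4263616958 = 0.00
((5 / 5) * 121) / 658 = 121 / 658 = 0.18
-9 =-9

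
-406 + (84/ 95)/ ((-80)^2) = -61711979/ 152000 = -406.00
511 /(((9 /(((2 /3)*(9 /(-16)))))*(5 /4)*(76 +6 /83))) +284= 7678981 /27060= 283.78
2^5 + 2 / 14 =225 / 7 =32.14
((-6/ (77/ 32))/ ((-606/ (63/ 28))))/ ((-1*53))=-72/ 412181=-0.00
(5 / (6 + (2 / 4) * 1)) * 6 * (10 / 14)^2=1500 / 637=2.35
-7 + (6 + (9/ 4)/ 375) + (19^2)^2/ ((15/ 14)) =182447909/ 1500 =121631.94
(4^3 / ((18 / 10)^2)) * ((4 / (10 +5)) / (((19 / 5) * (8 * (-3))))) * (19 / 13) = -800 / 9477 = -0.08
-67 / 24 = -2.79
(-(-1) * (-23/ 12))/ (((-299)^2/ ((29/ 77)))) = -29/ 3591588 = -0.00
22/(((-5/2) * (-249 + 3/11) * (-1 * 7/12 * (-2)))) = 121/3990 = 0.03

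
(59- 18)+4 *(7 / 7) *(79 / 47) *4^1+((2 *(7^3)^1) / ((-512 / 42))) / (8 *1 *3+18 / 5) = 18224373 / 276736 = 65.85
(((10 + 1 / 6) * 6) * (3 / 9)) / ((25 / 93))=1891 / 25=75.64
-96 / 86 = -48 / 43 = -1.12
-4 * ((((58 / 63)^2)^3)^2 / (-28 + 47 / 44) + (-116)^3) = 28922704910366089548361116574976 / 4632388169247411037421985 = 6243584.06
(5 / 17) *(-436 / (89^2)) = -2180 / 134657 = -0.02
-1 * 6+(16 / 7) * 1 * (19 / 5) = 94 / 35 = 2.69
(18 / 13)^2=324 / 169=1.92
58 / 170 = 29 / 85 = 0.34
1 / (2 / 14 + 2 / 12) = 42 / 13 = 3.23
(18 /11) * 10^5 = 1800000 /11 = 163636.36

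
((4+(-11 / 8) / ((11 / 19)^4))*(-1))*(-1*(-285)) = 25002765 / 10648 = 2348.12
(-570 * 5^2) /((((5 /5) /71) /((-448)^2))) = -203062272000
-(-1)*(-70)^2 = 4900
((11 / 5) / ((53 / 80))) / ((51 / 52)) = 3.39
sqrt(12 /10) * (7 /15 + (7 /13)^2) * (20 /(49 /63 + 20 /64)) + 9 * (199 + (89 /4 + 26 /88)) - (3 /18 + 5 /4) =368256 * sqrt(30) /132665 + 263009 /132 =2007.70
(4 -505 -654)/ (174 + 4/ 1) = -1155/ 178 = -6.49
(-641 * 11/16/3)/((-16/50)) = 176275/384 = 459.05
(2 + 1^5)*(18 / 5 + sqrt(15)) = 54 / 5 + 3*sqrt(15) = 22.42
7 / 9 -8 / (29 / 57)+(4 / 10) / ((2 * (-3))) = -19592 / 1305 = -15.01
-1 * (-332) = 332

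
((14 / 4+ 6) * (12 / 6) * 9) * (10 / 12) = 285 / 2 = 142.50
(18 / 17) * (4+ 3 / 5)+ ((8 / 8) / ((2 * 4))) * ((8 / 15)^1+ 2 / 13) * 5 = 70279 / 13260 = 5.30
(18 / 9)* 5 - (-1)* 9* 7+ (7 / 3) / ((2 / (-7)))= 389 / 6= 64.83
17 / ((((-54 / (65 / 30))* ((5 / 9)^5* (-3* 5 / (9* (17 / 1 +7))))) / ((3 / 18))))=483327 / 15625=30.93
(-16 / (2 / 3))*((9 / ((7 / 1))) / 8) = -27 / 7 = -3.86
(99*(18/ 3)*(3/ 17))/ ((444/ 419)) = 124443/ 1258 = 98.92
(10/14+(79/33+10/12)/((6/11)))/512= 557/43008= 0.01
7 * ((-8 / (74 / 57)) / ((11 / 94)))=-150024 / 407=-368.61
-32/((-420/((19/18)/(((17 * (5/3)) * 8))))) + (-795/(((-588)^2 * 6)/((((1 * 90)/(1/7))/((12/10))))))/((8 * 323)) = 1767317/6381446400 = 0.00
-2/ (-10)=1/ 5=0.20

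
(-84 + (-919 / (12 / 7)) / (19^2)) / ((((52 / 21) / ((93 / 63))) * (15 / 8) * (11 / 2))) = -11479951 / 2323035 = -4.94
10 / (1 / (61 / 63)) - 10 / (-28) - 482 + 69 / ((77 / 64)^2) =-45281317 / 106722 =-424.29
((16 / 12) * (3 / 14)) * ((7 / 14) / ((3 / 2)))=2 / 21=0.10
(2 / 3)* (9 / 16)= 3 / 8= 0.38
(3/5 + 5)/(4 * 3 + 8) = 7/25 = 0.28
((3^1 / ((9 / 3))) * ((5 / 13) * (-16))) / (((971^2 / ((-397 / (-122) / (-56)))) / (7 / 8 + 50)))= 807895 / 41869683128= 0.00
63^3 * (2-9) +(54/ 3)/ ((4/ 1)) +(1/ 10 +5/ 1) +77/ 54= -472585853/ 270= -1750317.97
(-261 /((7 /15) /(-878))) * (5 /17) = 17186850 /119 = 144427.31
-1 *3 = -3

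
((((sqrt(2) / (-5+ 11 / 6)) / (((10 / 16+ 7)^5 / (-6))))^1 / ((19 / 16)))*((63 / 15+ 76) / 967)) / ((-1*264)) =-315359232*sqrt(2) / 16216067390995285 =-0.00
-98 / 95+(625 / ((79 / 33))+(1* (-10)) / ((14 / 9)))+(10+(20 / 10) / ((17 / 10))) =236484652 / 893095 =264.79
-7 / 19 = -0.37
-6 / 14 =-3 / 7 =-0.43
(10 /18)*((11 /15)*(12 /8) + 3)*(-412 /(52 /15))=-21115 /78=-270.71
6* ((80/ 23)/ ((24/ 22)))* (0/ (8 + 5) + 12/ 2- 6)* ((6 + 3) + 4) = 0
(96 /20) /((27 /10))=16 /9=1.78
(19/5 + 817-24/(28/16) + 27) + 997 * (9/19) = 868722/665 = 1306.35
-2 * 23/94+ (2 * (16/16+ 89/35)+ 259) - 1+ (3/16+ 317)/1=581.78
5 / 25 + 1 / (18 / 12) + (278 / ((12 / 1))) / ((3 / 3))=721 / 30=24.03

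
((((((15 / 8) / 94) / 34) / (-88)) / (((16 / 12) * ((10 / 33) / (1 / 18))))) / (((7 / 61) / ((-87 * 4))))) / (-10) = -15921 / 57272320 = -0.00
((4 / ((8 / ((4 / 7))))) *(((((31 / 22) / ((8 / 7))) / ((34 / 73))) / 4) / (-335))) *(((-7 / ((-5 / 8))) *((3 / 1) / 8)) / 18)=-15841 / 120278400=-0.00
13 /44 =0.30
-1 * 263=-263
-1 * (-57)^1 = 57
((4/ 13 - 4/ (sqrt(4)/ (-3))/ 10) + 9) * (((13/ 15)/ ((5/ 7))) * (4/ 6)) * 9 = 9016/ 125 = 72.13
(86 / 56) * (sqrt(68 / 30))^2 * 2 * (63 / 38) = 2193 / 190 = 11.54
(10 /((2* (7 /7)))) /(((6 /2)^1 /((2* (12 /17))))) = 40 /17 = 2.35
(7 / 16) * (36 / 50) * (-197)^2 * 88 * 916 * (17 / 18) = 23266849298 / 25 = 930673971.92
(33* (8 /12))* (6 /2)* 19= 1254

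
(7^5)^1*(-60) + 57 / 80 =-80673543 / 80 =-1008419.29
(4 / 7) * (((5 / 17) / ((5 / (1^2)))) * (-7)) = -4 / 17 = -0.24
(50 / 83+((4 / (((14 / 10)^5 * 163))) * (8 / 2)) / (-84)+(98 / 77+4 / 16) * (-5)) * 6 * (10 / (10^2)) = -294622108681 / 70033626124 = -4.21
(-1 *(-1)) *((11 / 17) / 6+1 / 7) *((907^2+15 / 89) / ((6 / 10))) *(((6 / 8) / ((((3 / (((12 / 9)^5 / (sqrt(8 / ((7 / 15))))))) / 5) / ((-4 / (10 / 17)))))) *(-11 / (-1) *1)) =-9226359228416 *sqrt(210) / 4087503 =-32710103.84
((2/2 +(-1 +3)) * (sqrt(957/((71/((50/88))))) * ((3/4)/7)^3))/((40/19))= 0.00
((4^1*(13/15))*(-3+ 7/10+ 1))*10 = -45.07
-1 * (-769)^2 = -591361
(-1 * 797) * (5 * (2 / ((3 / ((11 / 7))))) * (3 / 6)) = -43835 / 21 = -2087.38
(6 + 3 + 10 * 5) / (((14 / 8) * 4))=59 / 7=8.43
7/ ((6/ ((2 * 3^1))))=7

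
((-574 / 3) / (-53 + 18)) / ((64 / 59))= 2419 / 480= 5.04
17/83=0.20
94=94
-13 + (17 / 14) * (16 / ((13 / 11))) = 313 / 91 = 3.44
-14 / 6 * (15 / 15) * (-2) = 14 / 3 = 4.67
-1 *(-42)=42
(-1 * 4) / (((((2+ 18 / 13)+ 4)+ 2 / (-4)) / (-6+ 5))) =104 / 179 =0.58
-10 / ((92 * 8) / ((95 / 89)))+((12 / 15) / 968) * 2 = -254623 / 19814960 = -0.01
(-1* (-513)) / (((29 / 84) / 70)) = 3016440 / 29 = 104015.17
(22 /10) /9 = 11 /45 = 0.24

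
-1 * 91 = -91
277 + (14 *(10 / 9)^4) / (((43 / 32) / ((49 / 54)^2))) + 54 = 70765117777 / 205667667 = 344.08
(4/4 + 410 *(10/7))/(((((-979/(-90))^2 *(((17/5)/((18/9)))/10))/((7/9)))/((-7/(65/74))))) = -38293668000/211815461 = -180.79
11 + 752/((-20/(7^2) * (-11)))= 9817/55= 178.49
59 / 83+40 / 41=5739 / 3403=1.69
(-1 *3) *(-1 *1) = 3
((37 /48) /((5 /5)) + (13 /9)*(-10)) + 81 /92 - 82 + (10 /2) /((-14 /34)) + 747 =14839243 /23184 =640.06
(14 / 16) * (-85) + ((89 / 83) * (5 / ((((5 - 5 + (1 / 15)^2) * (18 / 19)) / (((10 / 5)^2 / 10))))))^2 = 14293306045 / 55112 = 259350.16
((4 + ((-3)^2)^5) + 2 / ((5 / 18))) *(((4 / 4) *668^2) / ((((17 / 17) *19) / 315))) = 8301534785712 / 19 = 436922883458.53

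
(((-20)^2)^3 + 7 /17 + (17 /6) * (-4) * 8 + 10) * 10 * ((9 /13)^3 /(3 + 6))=881278894890 /37349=23595782.88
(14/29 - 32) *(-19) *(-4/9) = -266.15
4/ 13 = 0.31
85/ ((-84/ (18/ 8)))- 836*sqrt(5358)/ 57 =-1075.85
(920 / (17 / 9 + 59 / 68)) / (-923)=-563040 / 1557101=-0.36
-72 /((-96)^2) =-1 /128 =-0.01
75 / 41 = 1.83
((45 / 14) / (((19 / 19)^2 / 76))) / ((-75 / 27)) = -3078 / 35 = -87.94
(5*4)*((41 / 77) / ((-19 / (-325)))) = 266500 / 1463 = 182.16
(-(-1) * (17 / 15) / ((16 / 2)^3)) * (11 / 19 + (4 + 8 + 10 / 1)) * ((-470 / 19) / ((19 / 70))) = -3998995 / 877952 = -4.55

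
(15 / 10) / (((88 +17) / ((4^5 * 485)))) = 49664 / 7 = 7094.86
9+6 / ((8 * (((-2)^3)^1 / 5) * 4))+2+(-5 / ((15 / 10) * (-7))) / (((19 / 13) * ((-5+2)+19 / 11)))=3799129 / 357504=10.63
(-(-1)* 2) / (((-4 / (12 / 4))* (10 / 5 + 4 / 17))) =-51 / 76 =-0.67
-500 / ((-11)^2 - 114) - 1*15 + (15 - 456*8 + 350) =-3369.43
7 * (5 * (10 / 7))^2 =2500 / 7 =357.14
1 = 1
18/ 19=0.95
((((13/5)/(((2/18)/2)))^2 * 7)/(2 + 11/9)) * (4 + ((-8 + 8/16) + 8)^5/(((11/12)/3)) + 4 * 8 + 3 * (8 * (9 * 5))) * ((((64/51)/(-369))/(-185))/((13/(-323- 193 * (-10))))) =12409596946656/1028336375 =12067.64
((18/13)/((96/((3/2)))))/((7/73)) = 657/2912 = 0.23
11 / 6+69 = 425 / 6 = 70.83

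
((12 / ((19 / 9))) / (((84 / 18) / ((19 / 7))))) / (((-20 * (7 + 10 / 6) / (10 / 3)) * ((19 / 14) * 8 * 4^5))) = -81 / 14163968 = -0.00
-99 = -99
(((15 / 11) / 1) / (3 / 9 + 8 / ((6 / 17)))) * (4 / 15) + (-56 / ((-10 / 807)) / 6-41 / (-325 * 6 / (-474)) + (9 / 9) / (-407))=2261199536 / 3042325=743.25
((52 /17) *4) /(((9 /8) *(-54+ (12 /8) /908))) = -3021824 /15003333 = -0.20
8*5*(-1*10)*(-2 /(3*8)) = 100 /3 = 33.33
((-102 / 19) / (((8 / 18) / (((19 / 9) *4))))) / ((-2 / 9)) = 459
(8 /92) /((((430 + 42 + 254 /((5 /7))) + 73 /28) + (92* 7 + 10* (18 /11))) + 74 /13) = 40040 /688969301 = 0.00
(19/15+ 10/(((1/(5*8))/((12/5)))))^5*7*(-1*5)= -4362884833905135916693/151875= -28726813721186080.11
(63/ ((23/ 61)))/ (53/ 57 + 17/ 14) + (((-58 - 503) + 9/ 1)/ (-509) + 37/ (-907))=1434749880725/ 18167824039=78.97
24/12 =2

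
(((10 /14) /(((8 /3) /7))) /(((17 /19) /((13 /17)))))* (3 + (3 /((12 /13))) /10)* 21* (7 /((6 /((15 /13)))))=5572035 /36992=150.63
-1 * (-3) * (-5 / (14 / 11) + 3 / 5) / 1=-699 / 70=-9.99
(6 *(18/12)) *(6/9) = 6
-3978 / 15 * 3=-3978 / 5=-795.60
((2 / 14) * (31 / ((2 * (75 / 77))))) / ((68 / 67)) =22847 / 10200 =2.24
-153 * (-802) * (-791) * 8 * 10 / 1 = -7764835680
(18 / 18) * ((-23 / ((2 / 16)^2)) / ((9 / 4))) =-5888 / 9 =-654.22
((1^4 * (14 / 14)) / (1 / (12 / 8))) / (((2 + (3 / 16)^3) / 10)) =7.48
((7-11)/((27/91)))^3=-48228544/19683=-2450.26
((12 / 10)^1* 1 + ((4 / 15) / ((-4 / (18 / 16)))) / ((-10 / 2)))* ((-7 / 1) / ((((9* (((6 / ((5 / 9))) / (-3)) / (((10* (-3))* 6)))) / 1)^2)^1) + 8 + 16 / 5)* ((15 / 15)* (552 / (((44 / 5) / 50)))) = -8586774 / 11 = -780615.82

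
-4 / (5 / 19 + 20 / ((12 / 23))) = -0.10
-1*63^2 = -3969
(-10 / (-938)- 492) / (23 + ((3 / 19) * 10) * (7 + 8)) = -10.54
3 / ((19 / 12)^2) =432 / 361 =1.20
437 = 437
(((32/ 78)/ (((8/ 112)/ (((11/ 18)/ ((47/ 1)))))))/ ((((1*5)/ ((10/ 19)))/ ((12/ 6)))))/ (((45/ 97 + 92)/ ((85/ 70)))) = 580448/ 2811270267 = 0.00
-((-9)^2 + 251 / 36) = -3167 / 36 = -87.97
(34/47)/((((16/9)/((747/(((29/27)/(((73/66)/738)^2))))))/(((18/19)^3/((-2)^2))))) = 16444531953/121699758503488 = 0.00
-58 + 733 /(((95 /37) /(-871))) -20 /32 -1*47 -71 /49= -9263964707 /37240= -248763.82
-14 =-14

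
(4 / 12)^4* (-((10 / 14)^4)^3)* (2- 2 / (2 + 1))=-976562500 / 3363432789843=-0.00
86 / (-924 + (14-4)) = -43 / 457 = -0.09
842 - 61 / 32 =26883 / 32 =840.09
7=7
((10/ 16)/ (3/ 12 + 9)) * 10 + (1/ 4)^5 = 25637/ 37888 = 0.68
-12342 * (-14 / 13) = 172788 / 13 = 13291.38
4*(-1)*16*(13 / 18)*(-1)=416 / 9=46.22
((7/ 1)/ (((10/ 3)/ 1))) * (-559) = -11739/ 10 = -1173.90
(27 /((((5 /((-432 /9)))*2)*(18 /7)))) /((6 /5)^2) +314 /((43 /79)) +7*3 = 562.88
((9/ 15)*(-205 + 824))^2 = 137937.96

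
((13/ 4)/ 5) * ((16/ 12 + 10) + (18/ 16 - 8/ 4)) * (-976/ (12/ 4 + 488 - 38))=-199043/ 13590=-14.65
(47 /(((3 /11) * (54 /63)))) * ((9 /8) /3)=3619 /48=75.40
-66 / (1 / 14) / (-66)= 14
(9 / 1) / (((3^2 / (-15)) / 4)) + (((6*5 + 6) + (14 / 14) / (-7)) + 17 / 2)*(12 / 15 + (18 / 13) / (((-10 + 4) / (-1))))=-12993 / 910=-14.28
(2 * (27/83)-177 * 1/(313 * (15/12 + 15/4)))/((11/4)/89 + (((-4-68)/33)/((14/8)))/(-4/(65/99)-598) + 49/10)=0.11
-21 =-21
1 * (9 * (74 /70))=333 /35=9.51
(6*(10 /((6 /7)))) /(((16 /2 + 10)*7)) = 5 /9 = 0.56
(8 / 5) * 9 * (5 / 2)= 36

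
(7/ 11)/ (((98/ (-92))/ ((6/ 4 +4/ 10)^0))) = -0.60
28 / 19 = 1.47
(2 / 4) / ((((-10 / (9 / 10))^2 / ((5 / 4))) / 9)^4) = 0.00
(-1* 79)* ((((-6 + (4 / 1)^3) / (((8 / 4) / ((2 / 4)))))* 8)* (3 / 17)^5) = -2226852 / 1419857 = -1.57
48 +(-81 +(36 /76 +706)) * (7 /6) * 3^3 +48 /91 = 34149390 /1729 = 19750.95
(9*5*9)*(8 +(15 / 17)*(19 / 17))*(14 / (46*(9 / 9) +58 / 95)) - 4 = 25810283 / 23698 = 1089.13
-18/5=-3.60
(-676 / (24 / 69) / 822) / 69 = -0.03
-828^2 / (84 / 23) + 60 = -1313616 / 7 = -187659.43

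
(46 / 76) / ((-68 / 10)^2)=575 / 43928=0.01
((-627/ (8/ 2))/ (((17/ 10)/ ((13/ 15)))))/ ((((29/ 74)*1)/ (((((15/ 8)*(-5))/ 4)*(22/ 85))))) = 16587285/ 134096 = 123.70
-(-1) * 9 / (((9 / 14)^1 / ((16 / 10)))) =112 / 5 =22.40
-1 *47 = -47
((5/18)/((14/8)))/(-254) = -5/8001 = -0.00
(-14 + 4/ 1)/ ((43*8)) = -5/ 172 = -0.03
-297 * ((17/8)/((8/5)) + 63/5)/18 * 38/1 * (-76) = 53096241/80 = 663703.01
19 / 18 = 1.06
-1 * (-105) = 105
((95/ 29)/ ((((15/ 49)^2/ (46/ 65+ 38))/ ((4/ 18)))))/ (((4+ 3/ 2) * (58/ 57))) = 4361541352/ 81177525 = 53.73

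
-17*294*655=-3273690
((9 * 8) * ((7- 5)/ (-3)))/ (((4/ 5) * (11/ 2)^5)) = -1920/ 161051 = -0.01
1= 1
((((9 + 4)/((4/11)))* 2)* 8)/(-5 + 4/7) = -4004/31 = -129.16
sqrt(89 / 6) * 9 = 34.66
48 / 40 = 6 / 5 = 1.20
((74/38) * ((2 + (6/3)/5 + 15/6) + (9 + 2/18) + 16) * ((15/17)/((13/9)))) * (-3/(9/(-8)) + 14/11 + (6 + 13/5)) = 206769653/461890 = 447.66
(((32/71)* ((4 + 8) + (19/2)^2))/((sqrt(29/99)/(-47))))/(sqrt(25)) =-461352* sqrt(319)/10295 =-800.39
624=624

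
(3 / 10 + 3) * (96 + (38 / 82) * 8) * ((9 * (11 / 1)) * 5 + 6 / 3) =33523644 / 205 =163529.97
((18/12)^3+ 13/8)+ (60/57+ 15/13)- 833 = -203971/247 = -825.79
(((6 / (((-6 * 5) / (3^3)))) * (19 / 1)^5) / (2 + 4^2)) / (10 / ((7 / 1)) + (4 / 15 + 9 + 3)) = -155994237 / 2876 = -54240.00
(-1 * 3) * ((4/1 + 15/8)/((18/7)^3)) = -1.04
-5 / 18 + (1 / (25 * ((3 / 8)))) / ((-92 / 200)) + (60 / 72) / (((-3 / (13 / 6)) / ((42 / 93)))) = -15044 / 19251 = -0.78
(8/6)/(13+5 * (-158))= -0.00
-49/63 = -7/9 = -0.78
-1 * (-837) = 837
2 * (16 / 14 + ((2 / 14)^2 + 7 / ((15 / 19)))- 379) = -542386 / 735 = -737.94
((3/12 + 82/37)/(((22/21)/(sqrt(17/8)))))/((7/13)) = 14235 * sqrt(34)/13024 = 6.37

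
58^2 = 3364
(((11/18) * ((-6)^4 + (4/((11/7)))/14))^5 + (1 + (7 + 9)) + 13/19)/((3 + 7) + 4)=349861919477063686795/15707034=22274219275075.34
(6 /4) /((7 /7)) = 3 /2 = 1.50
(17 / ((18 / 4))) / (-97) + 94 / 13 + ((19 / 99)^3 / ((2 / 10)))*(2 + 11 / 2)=6082585855 / 815698026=7.46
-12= -12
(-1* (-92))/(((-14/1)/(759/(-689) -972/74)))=16695102/178451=93.56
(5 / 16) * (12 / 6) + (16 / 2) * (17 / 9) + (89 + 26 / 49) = 371381 / 3528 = 105.27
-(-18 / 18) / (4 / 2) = 1 / 2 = 0.50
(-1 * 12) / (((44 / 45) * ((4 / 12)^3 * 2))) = -3645 / 22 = -165.68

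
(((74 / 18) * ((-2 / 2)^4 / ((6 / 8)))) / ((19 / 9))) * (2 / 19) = 296 / 1083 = 0.27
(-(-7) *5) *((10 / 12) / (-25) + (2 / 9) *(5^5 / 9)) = 437311 / 162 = 2699.45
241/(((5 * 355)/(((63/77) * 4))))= 8676/19525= 0.44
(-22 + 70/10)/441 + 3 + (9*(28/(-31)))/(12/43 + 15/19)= -2051720/442029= -4.64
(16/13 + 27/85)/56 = 1711/61880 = 0.03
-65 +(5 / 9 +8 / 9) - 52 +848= 6592 / 9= 732.44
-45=-45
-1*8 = -8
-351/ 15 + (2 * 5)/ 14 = -794/ 35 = -22.69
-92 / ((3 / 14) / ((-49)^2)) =-3092488 / 3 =-1030829.33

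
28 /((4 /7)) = 49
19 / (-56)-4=-243 / 56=-4.34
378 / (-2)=-189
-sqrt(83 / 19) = -2.09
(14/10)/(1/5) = 7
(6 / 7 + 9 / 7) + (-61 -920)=-6852 / 7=-978.86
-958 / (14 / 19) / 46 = -28.26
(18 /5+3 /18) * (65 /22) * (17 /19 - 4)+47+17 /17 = 33713 /2508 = 13.44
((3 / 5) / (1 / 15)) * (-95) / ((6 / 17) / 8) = -19380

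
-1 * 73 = -73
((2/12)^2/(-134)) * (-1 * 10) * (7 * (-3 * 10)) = -175/402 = -0.44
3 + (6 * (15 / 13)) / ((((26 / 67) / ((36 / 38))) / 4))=226713 / 3211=70.61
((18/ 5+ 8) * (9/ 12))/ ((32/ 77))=6699/ 320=20.93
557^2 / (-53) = -310249 / 53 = -5853.75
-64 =-64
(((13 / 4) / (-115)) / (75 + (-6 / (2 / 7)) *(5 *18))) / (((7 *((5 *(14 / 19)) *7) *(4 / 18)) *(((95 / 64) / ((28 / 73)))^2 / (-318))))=-50798592 / 6163971034375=-0.00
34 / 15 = 2.27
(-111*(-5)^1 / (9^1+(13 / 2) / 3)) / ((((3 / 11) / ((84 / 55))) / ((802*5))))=74778480 / 67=1116096.72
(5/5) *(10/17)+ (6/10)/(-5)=199/425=0.47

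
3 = 3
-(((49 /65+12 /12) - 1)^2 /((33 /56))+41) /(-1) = 5850881 /139425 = 41.96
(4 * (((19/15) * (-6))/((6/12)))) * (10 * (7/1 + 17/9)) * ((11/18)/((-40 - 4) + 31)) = 267520/1053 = 254.06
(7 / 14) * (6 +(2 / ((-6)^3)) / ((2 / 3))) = 431 / 144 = 2.99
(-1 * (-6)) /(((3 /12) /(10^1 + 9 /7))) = 1896 /7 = 270.86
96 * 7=672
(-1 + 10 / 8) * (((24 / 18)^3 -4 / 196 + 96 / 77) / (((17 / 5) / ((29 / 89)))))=446455 / 5180868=0.09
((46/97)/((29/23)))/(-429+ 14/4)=-0.00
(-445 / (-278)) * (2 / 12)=445 / 1668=0.27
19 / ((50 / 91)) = 34.58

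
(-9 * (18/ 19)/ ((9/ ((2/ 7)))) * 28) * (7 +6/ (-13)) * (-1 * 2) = 24480/ 247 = 99.11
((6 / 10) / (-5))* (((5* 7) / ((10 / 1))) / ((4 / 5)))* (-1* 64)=168 / 5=33.60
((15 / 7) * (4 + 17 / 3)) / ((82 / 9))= 1305 / 574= 2.27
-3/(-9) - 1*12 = -35/3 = -11.67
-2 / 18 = -1 / 9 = -0.11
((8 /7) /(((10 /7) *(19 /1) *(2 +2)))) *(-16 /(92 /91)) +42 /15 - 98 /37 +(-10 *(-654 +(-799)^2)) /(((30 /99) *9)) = -567145222061 /242535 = -2338405.68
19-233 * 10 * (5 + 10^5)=-233011631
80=80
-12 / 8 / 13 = -3 / 26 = -0.12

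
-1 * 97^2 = -9409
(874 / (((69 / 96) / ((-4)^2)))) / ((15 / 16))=311296 / 15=20753.07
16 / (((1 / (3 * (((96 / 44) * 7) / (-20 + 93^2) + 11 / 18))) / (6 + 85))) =762312824 / 284757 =2677.06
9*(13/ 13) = 9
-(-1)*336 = 336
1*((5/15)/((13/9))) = 3/13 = 0.23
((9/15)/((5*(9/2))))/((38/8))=8/1425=0.01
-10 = -10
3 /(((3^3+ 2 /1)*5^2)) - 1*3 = -2172 /725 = -3.00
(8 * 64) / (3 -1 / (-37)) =1184 / 7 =169.14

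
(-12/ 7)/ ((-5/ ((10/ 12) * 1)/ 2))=4/ 7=0.57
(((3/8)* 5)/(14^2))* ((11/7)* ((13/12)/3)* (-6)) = -715/21952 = -0.03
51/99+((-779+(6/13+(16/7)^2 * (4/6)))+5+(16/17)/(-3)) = -275112731/357357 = -769.85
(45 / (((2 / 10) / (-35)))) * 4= -31500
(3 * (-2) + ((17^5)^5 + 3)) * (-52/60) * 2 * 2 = -300072625442116923704857639534808/15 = -20004841696141128246990510000000.00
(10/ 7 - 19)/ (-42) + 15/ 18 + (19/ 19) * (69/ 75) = 7981/ 3675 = 2.17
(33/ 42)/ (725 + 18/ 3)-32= -327477/ 10234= -32.00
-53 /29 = -1.83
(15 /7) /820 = 3 /1148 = 0.00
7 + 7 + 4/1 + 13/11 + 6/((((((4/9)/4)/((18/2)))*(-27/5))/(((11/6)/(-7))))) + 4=3600/77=46.75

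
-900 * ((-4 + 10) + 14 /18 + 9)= -14200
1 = 1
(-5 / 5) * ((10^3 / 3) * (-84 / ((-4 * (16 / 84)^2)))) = -385875 / 2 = -192937.50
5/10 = 1/2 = 0.50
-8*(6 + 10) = -128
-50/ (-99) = 50/ 99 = 0.51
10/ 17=0.59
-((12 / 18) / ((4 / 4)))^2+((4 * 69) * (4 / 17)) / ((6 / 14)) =23116 / 153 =151.08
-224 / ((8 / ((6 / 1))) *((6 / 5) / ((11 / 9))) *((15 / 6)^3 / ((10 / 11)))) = -448 / 45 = -9.96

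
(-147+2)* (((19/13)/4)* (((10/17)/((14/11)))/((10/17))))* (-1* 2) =30305/364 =83.26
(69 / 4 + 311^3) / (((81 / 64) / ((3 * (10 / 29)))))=19251358880 / 783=24586665.24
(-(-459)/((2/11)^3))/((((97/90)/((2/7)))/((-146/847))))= -3489.58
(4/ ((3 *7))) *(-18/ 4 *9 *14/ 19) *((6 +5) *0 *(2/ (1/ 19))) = 0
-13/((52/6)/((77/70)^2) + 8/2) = -4719/4052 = -1.16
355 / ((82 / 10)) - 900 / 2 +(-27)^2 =13214 / 41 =322.29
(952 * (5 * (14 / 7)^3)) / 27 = 38080 / 27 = 1410.37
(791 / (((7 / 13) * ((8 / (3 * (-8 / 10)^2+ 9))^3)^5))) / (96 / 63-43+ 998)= 107567430878282241135345476642434614196593 / 658210816000000000000000000000000000000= 163.42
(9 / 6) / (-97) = -3 / 194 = -0.02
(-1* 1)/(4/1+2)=-1/6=-0.17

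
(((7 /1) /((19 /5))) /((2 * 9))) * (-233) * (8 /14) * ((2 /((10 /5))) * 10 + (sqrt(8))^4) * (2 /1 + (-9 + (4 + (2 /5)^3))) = 12655628 /4275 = 2960.38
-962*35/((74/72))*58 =-1900080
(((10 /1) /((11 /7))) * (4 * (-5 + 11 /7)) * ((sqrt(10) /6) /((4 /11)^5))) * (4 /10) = -14641 * sqrt(10) /16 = -2893.68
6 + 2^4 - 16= 6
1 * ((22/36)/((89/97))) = 1067/1602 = 0.67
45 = 45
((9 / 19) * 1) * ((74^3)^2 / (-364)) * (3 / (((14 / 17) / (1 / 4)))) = -2355336843462 / 12103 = -194607687.64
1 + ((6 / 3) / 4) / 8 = 1.06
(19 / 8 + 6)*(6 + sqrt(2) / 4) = 67*sqrt(2) / 32 + 201 / 4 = 53.21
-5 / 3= -1.67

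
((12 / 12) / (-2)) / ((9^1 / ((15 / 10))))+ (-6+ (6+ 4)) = 47 / 12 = 3.92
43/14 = 3.07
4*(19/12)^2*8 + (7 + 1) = 794/9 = 88.22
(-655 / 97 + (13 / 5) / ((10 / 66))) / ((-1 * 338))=-12619 / 409825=-0.03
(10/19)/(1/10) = 5.26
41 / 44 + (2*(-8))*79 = -55575 / 44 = -1263.07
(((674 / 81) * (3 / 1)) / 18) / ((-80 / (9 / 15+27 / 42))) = -9773 / 453600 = -0.02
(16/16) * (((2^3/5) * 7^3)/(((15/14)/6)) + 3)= 76907/25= 3076.28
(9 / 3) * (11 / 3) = 11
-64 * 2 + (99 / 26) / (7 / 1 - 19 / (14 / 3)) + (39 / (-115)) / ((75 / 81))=-127.07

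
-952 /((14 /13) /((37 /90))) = -16354 /45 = -363.42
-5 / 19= -0.26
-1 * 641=-641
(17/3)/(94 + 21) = 17/345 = 0.05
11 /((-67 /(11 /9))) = -121 /603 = -0.20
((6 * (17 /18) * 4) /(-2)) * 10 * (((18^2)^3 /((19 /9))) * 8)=-277539747840 /19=-14607355149.47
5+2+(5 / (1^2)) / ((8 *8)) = 7.08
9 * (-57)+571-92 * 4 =-310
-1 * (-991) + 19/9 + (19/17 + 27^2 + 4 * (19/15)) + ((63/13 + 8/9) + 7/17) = 5749676/3315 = 1734.44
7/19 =0.37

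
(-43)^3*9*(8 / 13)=-5724504 / 13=-440346.46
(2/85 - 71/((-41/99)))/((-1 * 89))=-597547/310165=-1.93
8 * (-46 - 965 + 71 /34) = -137212 /17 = -8071.29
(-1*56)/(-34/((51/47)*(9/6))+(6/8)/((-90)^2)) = 604800/225599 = 2.68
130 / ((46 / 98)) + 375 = 651.96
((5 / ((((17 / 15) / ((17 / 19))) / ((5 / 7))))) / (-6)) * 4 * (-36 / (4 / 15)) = 253.76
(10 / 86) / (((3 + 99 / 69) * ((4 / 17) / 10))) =575 / 516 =1.11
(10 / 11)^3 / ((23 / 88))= 8000 / 2783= 2.87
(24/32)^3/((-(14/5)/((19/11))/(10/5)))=-2565/4928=-0.52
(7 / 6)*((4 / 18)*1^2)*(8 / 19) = 56 / 513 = 0.11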